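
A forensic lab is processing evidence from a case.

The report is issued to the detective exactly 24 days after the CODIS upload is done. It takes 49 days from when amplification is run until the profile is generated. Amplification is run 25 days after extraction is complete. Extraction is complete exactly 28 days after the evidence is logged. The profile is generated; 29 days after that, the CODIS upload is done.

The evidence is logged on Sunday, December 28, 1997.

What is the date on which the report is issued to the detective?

Monday, June 1, 1998

The evidence is logged: Dec 28, 1997.
Extraction is complete: Dec 28, 1997 + 28 days = Jan 25, 1998.
Amplification is run: Jan 25, 1998 + 25 days = Feb 19, 1998.
The profile is generated: Feb 19, 1998 + 49 days = Apr 9, 1998.
The CODIS upload is done: Apr 9, 1998 + 29 days = May 8, 1998.
The report is issued to the detective: May 8, 1998 + 24 days = Jun 1, 1998.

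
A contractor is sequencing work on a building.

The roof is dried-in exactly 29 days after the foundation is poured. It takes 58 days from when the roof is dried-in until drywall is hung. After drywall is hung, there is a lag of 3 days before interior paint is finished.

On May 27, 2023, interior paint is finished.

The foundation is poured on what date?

Interior paint is finished: May 27, 2023.
Drywall is hung: May 27, 2023 − 3 days = May 24, 2023.
The roof is dried-in: May 24, 2023 − 58 days = Mar 27, 2023.
The foundation is poured: Mar 27, 2023 − 29 days = Feb 26, 2023.

February 26, 2023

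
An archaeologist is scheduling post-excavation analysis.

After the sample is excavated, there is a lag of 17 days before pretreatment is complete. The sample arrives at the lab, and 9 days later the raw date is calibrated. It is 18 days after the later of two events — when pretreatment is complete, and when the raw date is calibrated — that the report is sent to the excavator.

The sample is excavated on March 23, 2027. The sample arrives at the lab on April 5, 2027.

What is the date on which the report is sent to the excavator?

The sample is excavated: Mar 23, 2027.
Pretreatment is complete: Mar 23, 2027 + 17 days = Apr 9, 2027.
The sample arrives at the lab: Apr 5, 2027.
The raw date is calibrated: Apr 5, 2027 + 9 days = Apr 14, 2027.
Both prerequisites met — pretreatment is complete (Apr 9, 2027), the raw date is calibrated (Apr 14, 2027); the later is Apr 14, 2027.
The report is sent to the excavator: Apr 14, 2027 + 18 days = May 2, 2027.

May 2, 2027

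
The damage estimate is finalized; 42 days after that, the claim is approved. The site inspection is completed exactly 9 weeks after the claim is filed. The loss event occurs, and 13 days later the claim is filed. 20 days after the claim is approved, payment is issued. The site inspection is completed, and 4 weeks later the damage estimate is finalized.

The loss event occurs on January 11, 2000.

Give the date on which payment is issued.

The loss event occurs: Jan 11, 2000.
The claim is filed: Jan 11, 2000 + 13 days = Jan 24, 2000.
The site inspection is completed: Jan 24, 2000 + 9 weeks = Mar 27, 2000.
The damage estimate is finalized: Mar 27, 2000 + 4 weeks = Apr 24, 2000.
The claim is approved: Apr 24, 2000 + 42 days = Jun 5, 2000.
Payment is issued: Jun 5, 2000 + 20 days = Jun 25, 2000.

June 25, 2000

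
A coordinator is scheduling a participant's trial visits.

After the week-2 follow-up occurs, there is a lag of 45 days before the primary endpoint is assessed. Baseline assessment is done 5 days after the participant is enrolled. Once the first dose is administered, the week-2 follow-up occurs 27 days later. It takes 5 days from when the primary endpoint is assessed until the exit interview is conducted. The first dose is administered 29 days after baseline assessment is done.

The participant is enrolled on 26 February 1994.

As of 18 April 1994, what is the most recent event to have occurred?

The participant is enrolled: Feb 26, 1994.
Baseline assessment is done: Feb 26, 1994 + 5 days = Mar 3, 1994.
The first dose is administered: Mar 3, 1994 + 29 days = Apr 1, 1994.
The week-2 follow-up occurs: Apr 1, 1994 + 27 days = Apr 28, 1994.
The primary endpoint is assessed: Apr 28, 1994 + 45 days = Jun 12, 1994.
The exit interview is conducted: Jun 12, 1994 + 5 days = Jun 17, 1994.
Apr 18, 1994 falls between when the first dose is administered (Apr 1, 1994) and when the week-2 follow-up occurs (Apr 28, 1994).

The first dose is administered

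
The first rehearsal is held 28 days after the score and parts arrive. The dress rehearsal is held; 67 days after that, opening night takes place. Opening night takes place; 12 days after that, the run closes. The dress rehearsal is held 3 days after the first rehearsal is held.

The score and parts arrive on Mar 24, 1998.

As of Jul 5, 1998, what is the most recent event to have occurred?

The score and parts arrive: Mar 24, 1998.
The first rehearsal is held: Mar 24, 1998 + 28 days = Apr 21, 1998.
The dress rehearsal is held: Apr 21, 1998 + 3 days = Apr 24, 1998.
Opening night takes place: Apr 24, 1998 + 67 days = Jun 30, 1998.
The run closes: Jun 30, 1998 + 12 days = Jul 12, 1998.
Jul 5, 1998 falls between when opening night takes place (Jun 30, 1998) and when the run closes (Jul 12, 1998).

Opening night takes place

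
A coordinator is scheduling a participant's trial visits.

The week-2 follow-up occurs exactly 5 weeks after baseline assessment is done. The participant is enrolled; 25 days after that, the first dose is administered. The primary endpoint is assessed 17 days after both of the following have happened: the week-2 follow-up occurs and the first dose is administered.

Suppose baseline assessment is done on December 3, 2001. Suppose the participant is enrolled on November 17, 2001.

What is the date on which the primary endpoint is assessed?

Baseline assessment is done: Dec 3, 2001.
The week-2 follow-up occurs: Dec 3, 2001 + 5 weeks = Jan 7, 2002.
The participant is enrolled: Nov 17, 2001.
The first dose is administered: Nov 17, 2001 + 25 days = Dec 12, 2001.
Both prerequisites met — the week-2 follow-up occurs (Jan 7, 2002), the first dose is administered (Dec 12, 2001); the later is Jan 7, 2002.
The primary endpoint is assessed: Jan 7, 2002 + 17 days = Jan 24, 2002.

January 24, 2002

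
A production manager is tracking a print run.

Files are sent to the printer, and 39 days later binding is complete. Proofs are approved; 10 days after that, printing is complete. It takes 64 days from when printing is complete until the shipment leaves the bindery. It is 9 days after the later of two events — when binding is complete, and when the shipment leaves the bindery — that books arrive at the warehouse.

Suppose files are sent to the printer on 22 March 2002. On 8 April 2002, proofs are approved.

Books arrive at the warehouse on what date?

Files are sent to the printer: Mar 22, 2002.
Binding is complete: Mar 22, 2002 + 39 days = Apr 30, 2002.
Proofs are approved: Apr 8, 2002.
Printing is complete: Apr 8, 2002 + 10 days = Apr 18, 2002.
The shipment leaves the bindery: Apr 18, 2002 + 64 days = Jun 21, 2002.
Both prerequisites met — binding is complete (Apr 30, 2002), the shipment leaves the bindery (Jun 21, 2002); the later is Jun 21, 2002.
Books arrive at the warehouse: Jun 21, 2002 + 9 days = Jun 30, 2002.

30 June 2002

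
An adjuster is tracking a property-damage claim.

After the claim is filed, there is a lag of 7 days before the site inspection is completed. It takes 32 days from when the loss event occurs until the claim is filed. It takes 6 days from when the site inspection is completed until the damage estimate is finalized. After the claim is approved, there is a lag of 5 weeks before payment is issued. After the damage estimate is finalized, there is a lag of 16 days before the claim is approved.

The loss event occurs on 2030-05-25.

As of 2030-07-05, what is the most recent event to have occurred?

The site inspection is completed

The loss event occurs: May 25, 2030.
The claim is filed: May 25, 2030 + 32 days = Jun 26, 2030.
The site inspection is completed: Jun 26, 2030 + 7 days = Jul 3, 2030.
The damage estimate is finalized: Jul 3, 2030 + 6 days = Jul 9, 2030.
The claim is approved: Jul 9, 2030 + 16 days = Jul 25, 2030.
Payment is issued: Jul 25, 2030 + 5 weeks = Aug 29, 2030.
Jul 5, 2030 falls between when the site inspection is completed (Jul 3, 2030) and when the damage estimate is finalized (Jul 9, 2030).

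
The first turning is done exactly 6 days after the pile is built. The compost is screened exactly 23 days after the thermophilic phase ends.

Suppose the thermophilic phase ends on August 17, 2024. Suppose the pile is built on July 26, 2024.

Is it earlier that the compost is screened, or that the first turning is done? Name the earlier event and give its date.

The first turning is done — August 1, 2024

The thermophilic phase ends: Aug 17, 2024.
The compost is screened: Aug 17, 2024 + 23 days = Sep 9, 2024.
The pile is built: Jul 26, 2024.
The first turning is done: Jul 26, 2024 + 6 days = Aug 1, 2024.
Comparing: the compost is screened on Sep 9, 2024 vs the first turning is done on Aug 1, 2024. Earlier: the first turning is done.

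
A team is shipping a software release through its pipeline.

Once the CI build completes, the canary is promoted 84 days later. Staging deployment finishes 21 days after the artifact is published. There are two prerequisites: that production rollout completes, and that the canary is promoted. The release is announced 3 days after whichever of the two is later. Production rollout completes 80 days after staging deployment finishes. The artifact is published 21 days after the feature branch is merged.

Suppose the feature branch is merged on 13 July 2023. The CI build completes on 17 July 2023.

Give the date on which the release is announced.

15 November 2023

The feature branch is merged: Jul 13, 2023.
The artifact is published: Jul 13, 2023 + 21 days = Aug 3, 2023.
Staging deployment finishes: Aug 3, 2023 + 21 days = Aug 24, 2023.
Production rollout completes: Aug 24, 2023 + 80 days = Nov 12, 2023.
The CI build completes: Jul 17, 2023.
The canary is promoted: Jul 17, 2023 + 84 days = Oct 9, 2023.
Both prerequisites met — production rollout completes (Nov 12, 2023), the canary is promoted (Oct 9, 2023); the later is Nov 12, 2023.
The release is announced: Nov 12, 2023 + 3 days = Nov 15, 2023.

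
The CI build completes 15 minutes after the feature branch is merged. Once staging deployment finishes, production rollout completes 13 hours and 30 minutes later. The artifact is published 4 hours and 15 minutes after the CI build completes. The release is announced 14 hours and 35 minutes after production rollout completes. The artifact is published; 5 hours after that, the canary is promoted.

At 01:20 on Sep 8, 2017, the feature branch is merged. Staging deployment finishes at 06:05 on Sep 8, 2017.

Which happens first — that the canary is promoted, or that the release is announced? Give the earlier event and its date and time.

The canary is promoted — 10:50 on Sep 8, 2017

The feature branch is merged: 01:20 Sep 8, 2017.
The CI build completes: 01:20 Sep 8, 2017 + 15m = 01:35 Sep 8, 2017.
The artifact is published: 01:35 Sep 8, 2017 + 4h15m = 05:50 Sep 8, 2017.
The canary is promoted: 05:50 Sep 8, 2017 + 5h = 10:50 Sep 8, 2017.
Staging deployment finishes: 06:05 Sep 8, 2017.
Production rollout completes: 06:05 Sep 8, 2017 + 13h30m = 19:35 Sep 8, 2017.
The release is announced: 19:35 Sep 8, 2017 + 14h35m = 10:10 Sep 9, 2017.
Comparing: the canary is promoted at 10:50 Sep 8, 2017 vs the release is announced at 10:10 Sep 9, 2017. Earlier: the canary is promoted.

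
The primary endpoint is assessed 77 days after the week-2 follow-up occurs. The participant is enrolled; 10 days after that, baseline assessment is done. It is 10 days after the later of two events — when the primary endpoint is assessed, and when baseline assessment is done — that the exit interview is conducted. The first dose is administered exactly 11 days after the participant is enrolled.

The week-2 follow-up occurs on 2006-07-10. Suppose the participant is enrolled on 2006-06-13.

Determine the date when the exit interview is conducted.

The week-2 follow-up occurs: Jul 10, 2006.
The primary endpoint is assessed: Jul 10, 2006 + 77 days = Sep 25, 2006.
The participant is enrolled: Jun 13, 2006.
Baseline assessment is done: Jun 13, 2006 + 10 days = Jun 23, 2006.
Both prerequisites met — the primary endpoint is assessed (Sep 25, 2006), baseline assessment is done (Jun 23, 2006); the later is Sep 25, 2006.
The exit interview is conducted: Sep 25, 2006 + 10 days = Oct 5, 2006.

2006-10-05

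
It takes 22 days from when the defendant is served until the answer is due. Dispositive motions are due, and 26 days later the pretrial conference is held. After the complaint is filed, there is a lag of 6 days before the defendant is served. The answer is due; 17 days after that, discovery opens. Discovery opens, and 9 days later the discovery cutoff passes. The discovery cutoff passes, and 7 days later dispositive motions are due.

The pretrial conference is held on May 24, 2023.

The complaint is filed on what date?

The pretrial conference is held: May 24, 2023.
Dispositive motions are due: May 24, 2023 − 26 days = Apr 28, 2023.
The discovery cutoff passes: Apr 28, 2023 − 7 days = Apr 21, 2023.
Discovery opens: Apr 21, 2023 − 9 days = Apr 12, 2023.
The answer is due: Apr 12, 2023 − 17 days = Mar 26, 2023.
The defendant is served: Mar 26, 2023 − 22 days = Mar 4, 2023.
The complaint is filed: Mar 4, 2023 − 6 days = Feb 26, 2023.

February 26, 2023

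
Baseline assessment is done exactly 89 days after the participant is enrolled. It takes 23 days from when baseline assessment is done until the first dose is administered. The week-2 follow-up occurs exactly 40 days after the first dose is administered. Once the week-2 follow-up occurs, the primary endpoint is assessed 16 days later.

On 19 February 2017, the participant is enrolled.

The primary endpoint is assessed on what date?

6 August 2017

The participant is enrolled: Feb 19, 2017.
Baseline assessment is done: Feb 19, 2017 + 89 days = May 19, 2017.
The first dose is administered: May 19, 2017 + 23 days = Jun 11, 2017.
The week-2 follow-up occurs: Jun 11, 2017 + 40 days = Jul 21, 2017.
The primary endpoint is assessed: Jul 21, 2017 + 16 days = Aug 6, 2017.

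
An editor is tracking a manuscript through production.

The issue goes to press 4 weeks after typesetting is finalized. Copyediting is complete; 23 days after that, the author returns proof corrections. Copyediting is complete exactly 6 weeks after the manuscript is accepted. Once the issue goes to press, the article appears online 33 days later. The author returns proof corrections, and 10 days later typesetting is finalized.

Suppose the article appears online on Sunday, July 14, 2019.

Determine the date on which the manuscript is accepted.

The article appears online: Jul 14, 2019.
The issue goes to press: Jul 14, 2019 − 33 days = Jun 11, 2019.
Typesetting is finalized: Jun 11, 2019 − 4 weeks = May 14, 2019.
The author returns proof corrections: May 14, 2019 − 10 days = May 4, 2019.
Copyediting is complete: May 4, 2019 − 23 days = Apr 11, 2019.
The manuscript is accepted: Apr 11, 2019 − 6 weeks = Feb 28, 2019.

Thursday, February 28, 2019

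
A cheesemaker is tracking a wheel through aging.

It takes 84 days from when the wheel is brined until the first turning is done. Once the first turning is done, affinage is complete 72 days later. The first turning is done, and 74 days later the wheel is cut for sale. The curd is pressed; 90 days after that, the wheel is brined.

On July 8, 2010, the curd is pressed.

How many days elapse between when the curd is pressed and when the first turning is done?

174 days

Causal path: the curd is pressed → the wheel is brined → the first turning is done.
Total delay along the path: 90 + 84 = 174 days.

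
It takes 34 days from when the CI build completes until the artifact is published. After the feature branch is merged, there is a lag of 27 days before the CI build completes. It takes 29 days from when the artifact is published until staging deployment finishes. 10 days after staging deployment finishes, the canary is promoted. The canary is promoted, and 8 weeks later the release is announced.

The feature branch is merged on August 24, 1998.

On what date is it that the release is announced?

The feature branch is merged: Aug 24, 1998.
The CI build completes: Aug 24, 1998 + 27 days = Sep 20, 1998.
The artifact is published: Sep 20, 1998 + 34 days = Oct 24, 1998.
Staging deployment finishes: Oct 24, 1998 + 29 days = Nov 22, 1998.
The canary is promoted: Nov 22, 1998 + 10 days = Dec 2, 1998.
The release is announced: Dec 2, 1998 + 8 weeks = Jan 27, 1999.

January 27, 1999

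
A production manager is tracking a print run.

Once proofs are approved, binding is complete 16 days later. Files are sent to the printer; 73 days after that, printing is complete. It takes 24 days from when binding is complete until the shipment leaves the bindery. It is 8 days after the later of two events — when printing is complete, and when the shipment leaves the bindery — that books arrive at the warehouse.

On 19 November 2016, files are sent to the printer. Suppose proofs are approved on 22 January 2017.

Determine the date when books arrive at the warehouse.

11 March 2017

Files are sent to the printer: Nov 19, 2016.
Printing is complete: Nov 19, 2016 + 73 days = Jan 31, 2017.
Proofs are approved: Jan 22, 2017.
Binding is complete: Jan 22, 2017 + 16 days = Feb 7, 2017.
The shipment leaves the bindery: Feb 7, 2017 + 24 days = Mar 3, 2017.
Both prerequisites met — printing is complete (Jan 31, 2017), the shipment leaves the bindery (Mar 3, 2017); the later is Mar 3, 2017.
Books arrive at the warehouse: Mar 3, 2017 + 8 days = Mar 11, 2017.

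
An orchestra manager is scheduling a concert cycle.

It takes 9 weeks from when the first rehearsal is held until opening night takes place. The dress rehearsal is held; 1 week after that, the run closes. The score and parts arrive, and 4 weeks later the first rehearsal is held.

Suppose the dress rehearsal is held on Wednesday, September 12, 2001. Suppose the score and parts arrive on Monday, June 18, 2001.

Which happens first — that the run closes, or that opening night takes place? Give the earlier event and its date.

Opening night takes place — Monday, September 17, 2001

The dress rehearsal is held: Sep 12, 2001.
The run closes: Sep 12, 2001 + 1 week = Sep 19, 2001.
The score and parts arrive: Jun 18, 2001.
The first rehearsal is held: Jun 18, 2001 + 4 weeks = Jul 16, 2001.
Opening night takes place: Jul 16, 2001 + 9 weeks = Sep 17, 2001.
Comparing: the run closes on Sep 19, 2001 vs opening night takes place on Sep 17, 2001. Earlier: opening night takes place.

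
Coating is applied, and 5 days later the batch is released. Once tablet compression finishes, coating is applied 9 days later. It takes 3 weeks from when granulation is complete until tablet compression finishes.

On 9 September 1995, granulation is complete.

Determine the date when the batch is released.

Granulation is complete: Sep 9, 1995.
Tablet compression finishes: Sep 9, 1995 + 3 weeks = Sep 30, 1995.
Coating is applied: Sep 30, 1995 + 9 days = Oct 9, 1995.
The batch is released: Oct 9, 1995 + 5 days = Oct 14, 1995.

14 October 1995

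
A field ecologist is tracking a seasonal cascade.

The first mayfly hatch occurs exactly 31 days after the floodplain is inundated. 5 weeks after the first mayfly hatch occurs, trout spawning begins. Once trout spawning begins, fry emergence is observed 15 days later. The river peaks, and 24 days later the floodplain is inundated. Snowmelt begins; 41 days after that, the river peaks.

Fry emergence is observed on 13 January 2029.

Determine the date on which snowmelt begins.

20 August 2028

Fry emergence is observed: Jan 13, 2029.
Trout spawning begins: Jan 13, 2029 − 15 days = Dec 29, 2028.
The first mayfly hatch occurs: Dec 29, 2028 − 5 weeks = Nov 24, 2028.
The floodplain is inundated: Nov 24, 2028 − 31 days = Oct 24, 2028.
The river peaks: Oct 24, 2028 − 24 days = Sep 30, 2028.
Snowmelt begins: Sep 30, 2028 − 41 days = Aug 20, 2028.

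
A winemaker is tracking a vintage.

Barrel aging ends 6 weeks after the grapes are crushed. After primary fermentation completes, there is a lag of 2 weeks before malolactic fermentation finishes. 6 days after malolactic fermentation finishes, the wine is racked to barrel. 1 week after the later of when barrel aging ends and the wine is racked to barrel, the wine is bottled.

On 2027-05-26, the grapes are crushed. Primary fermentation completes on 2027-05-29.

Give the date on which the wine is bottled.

The grapes are crushed: May 26, 2027.
Barrel aging ends: May 26, 2027 + 6 weeks = Jul 7, 2027.
Primary fermentation completes: May 29, 2027.
Malolactic fermentation finishes: May 29, 2027 + 2 weeks = Jun 12, 2027.
The wine is racked to barrel: Jun 12, 2027 + 6 days = Jun 18, 2027.
Both prerequisites met — barrel aging ends (Jul 7, 2027), the wine is racked to barrel (Jun 18, 2027); the later is Jul 7, 2027.
The wine is bottled: Jul 7, 2027 + 1 week = Jul 14, 2027.

2027-07-14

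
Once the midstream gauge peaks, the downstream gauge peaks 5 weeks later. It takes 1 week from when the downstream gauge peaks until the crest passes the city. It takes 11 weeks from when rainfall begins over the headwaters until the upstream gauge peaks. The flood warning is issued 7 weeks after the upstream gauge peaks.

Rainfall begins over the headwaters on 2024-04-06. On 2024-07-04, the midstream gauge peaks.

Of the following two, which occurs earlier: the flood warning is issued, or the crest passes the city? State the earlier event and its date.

Rainfall begins over the headwaters: Apr 6, 2024.
The upstream gauge peaks: Apr 6, 2024 + 11 weeks = Jun 22, 2024.
The flood warning is issued: Jun 22, 2024 + 7 weeks = Aug 10, 2024.
The midstream gauge peaks: Jul 4, 2024.
The downstream gauge peaks: Jul 4, 2024 + 5 weeks = Aug 8, 2024.
The crest passes the city: Aug 8, 2024 + 1 week = Aug 15, 2024.
Comparing: the flood warning is issued on Aug 10, 2024 vs the crest passes the city on Aug 15, 2024. Earlier: the flood warning is issued.

The flood warning is issued — 2024-08-10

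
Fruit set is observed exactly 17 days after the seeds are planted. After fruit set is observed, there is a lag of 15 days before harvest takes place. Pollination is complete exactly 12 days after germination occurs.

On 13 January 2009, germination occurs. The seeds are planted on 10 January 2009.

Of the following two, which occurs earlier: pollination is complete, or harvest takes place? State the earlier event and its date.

Germination occurs: Jan 13, 2009.
Pollination is complete: Jan 13, 2009 + 12 days = Jan 25, 2009.
The seeds are planted: Jan 10, 2009.
Fruit set is observed: Jan 10, 2009 + 17 days = Jan 27, 2009.
Harvest takes place: Jan 27, 2009 + 15 days = Feb 11, 2009.
Comparing: pollination is complete on Jan 25, 2009 vs harvest takes place on Feb 11, 2009. Earlier: pollination is complete.

Pollination is complete — 25 January 2009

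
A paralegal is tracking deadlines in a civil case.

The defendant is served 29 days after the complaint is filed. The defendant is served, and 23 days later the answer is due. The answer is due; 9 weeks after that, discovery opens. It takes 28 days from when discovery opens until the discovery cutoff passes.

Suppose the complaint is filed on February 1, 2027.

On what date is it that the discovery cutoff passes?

June 24, 2027

The complaint is filed: Feb 1, 2027.
The defendant is served: Feb 1, 2027 + 29 days = Mar 2, 2027.
The answer is due: Mar 2, 2027 + 23 days = Mar 25, 2027.
Discovery opens: Mar 25, 2027 + 9 weeks = May 27, 2027.
The discovery cutoff passes: May 27, 2027 + 28 days = Jun 24, 2027.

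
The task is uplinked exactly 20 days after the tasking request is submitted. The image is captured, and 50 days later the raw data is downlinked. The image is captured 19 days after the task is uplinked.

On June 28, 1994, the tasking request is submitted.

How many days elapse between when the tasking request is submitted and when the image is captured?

Causal path: the tasking request is submitted → the task is uplinked → the image is captured.
Total delay along the path: 20 + 19 = 39 days.

39 days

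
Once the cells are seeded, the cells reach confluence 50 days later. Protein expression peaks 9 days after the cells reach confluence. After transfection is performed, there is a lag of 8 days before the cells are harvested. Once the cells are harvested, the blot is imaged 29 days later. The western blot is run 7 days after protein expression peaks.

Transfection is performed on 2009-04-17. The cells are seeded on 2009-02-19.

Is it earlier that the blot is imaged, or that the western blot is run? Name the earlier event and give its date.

Transfection is performed: Apr 17, 2009.
The cells are harvested: Apr 17, 2009 + 8 days = Apr 25, 2009.
The blot is imaged: Apr 25, 2009 + 29 days = May 24, 2009.
The cells are seeded: Feb 19, 2009.
The cells reach confluence: Feb 19, 2009 + 50 days = Apr 10, 2009.
Protein expression peaks: Apr 10, 2009 + 9 days = Apr 19, 2009.
The western blot is run: Apr 19, 2009 + 7 days = Apr 26, 2009.
Comparing: the blot is imaged on May 24, 2009 vs the western blot is run on Apr 26, 2009. Earlier: the western blot is run.

The western blot is run — 2009-04-26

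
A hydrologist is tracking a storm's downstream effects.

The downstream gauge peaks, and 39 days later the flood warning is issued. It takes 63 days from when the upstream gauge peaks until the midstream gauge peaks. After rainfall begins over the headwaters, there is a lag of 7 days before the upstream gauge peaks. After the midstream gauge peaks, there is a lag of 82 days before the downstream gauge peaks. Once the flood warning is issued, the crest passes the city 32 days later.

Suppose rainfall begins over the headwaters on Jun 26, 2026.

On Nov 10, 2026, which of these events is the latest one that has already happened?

Rainfall begins over the headwaters: Jun 26, 2026.
The upstream gauge peaks: Jun 26, 2026 + 7 days = Jul 3, 2026.
The midstream gauge peaks: Jul 3, 2026 + 63 days = Sep 4, 2026.
The downstream gauge peaks: Sep 4, 2026 + 82 days = Nov 25, 2026.
The flood warning is issued: Nov 25, 2026 + 39 days = Jan 3, 2027.
The crest passes the city: Jan 3, 2027 + 32 days = Feb 4, 2027.
Nov 10, 2026 falls between when the midstream gauge peaks (Sep 4, 2026) and when the downstream gauge peaks (Nov 25, 2026).

The midstream gauge peaks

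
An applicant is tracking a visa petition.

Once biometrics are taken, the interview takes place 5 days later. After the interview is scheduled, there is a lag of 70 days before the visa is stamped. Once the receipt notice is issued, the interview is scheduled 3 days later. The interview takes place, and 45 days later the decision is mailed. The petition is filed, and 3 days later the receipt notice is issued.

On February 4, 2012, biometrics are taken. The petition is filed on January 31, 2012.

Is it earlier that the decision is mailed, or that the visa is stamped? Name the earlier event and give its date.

The decision is mailed — March 25, 2012

Biometrics are taken: Feb 4, 2012.
The interview takes place: Feb 4, 2012 + 5 days = Feb 9, 2012.
The decision is mailed: Feb 9, 2012 + 45 days = Mar 25, 2012.
The petition is filed: Jan 31, 2012.
The receipt notice is issued: Jan 31, 2012 + 3 days = Feb 3, 2012.
The interview is scheduled: Feb 3, 2012 + 3 days = Feb 6, 2012.
The visa is stamped: Feb 6, 2012 + 70 days = Apr 16, 2012.
Comparing: the decision is mailed on Mar 25, 2012 vs the visa is stamped on Apr 16, 2012. Earlier: the decision is mailed.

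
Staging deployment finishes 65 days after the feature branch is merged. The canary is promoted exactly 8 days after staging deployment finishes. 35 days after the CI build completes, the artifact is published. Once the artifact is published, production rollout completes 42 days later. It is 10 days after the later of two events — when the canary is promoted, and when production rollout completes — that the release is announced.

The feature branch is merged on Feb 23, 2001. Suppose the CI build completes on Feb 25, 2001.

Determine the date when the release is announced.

May 23, 2001

The feature branch is merged: Feb 23, 2001.
Staging deployment finishes: Feb 23, 2001 + 65 days = Apr 29, 2001.
The canary is promoted: Apr 29, 2001 + 8 days = May 7, 2001.
The CI build completes: Feb 25, 2001.
The artifact is published: Feb 25, 2001 + 35 days = Apr 1, 2001.
Production rollout completes: Apr 1, 2001 + 42 days = May 13, 2001.
Both prerequisites met — the canary is promoted (May 7, 2001), production rollout completes (May 13, 2001); the later is May 13, 2001.
The release is announced: May 13, 2001 + 10 days = May 23, 2001.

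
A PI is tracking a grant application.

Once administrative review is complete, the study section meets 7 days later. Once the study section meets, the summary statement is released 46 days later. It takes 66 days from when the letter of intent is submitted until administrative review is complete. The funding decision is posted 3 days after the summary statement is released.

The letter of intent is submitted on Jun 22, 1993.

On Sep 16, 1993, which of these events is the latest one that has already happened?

The study section meets

The letter of intent is submitted: Jun 22, 1993.
Administrative review is complete: Jun 22, 1993 + 66 days = Aug 27, 1993.
The study section meets: Aug 27, 1993 + 7 days = Sep 3, 1993.
The summary statement is released: Sep 3, 1993 + 46 days = Oct 19, 1993.
The funding decision is posted: Oct 19, 1993 + 3 days = Oct 22, 1993.
Sep 16, 1993 falls between when the study section meets (Sep 3, 1993) and when the summary statement is released (Oct 19, 1993).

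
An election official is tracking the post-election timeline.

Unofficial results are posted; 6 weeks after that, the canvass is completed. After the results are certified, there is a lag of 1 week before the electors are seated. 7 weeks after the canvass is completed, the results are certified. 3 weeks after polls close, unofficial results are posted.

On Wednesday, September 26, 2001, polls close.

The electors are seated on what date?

Wednesday, January 23, 2002

Polls close: Sep 26, 2001.
Unofficial results are posted: Sep 26, 2001 + 3 weeks = Oct 17, 2001.
The canvass is completed: Oct 17, 2001 + 6 weeks = Nov 28, 2001.
The results are certified: Nov 28, 2001 + 7 weeks = Jan 16, 2002.
The electors are seated: Jan 16, 2002 + 1 week = Jan 23, 2002.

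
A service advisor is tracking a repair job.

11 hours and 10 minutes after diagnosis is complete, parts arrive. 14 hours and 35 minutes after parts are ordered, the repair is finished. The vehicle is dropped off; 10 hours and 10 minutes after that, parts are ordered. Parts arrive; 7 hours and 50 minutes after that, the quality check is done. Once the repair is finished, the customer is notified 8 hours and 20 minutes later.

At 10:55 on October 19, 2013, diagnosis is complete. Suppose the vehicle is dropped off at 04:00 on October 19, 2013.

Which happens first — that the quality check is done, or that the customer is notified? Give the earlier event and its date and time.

Diagnosis is complete: 10:55 Oct 19, 2013.
Parts arrive: 10:55 Oct 19, 2013 + 11h10m = 22:05 Oct 19, 2013.
The quality check is done: 22:05 Oct 19, 2013 + 7h50m = 05:55 Oct 20, 2013.
The vehicle is dropped off: 04:00 Oct 19, 2013.
Parts are ordered: 04:00 Oct 19, 2013 + 10h10m = 14:10 Oct 19, 2013.
The repair is finished: 14:10 Oct 19, 2013 + 14h35m = 04:45 Oct 20, 2013.
The customer is notified: 04:45 Oct 20, 2013 + 8h20m = 13:05 Oct 20, 2013.
Comparing: the quality check is done at 05:55 Oct 20, 2013 vs the customer is notified at 13:05 Oct 20, 2013. Earlier: the quality check is done.

The quality check is done — 05:55 on October 20, 2013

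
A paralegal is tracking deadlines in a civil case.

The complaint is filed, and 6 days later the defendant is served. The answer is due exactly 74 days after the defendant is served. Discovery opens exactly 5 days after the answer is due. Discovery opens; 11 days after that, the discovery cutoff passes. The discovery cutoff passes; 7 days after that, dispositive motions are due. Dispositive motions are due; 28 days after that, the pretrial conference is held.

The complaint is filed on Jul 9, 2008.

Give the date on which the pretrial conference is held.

The complaint is filed: Jul 9, 2008.
The defendant is served: Jul 9, 2008 + 6 days = Jul 15, 2008.
The answer is due: Jul 15, 2008 + 74 days = Sep 27, 2008.
Discovery opens: Sep 27, 2008 + 5 days = Oct 2, 2008.
The discovery cutoff passes: Oct 2, 2008 + 11 days = Oct 13, 2008.
Dispositive motions are due: Oct 13, 2008 + 7 days = Oct 20, 2008.
The pretrial conference is held: Oct 20, 2008 + 28 days = Nov 17, 2008.

Nov 17, 2008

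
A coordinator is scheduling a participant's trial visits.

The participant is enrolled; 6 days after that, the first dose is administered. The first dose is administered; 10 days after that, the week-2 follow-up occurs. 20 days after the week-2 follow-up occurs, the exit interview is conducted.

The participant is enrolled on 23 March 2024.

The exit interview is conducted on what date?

The participant is enrolled: Mar 23, 2024.
The first dose is administered: Mar 23, 2024 + 6 days = Mar 29, 2024.
The week-2 follow-up occurs: Mar 29, 2024 + 10 days = Apr 8, 2024.
The exit interview is conducted: Apr 8, 2024 + 20 days = Apr 28, 2024.

28 April 2024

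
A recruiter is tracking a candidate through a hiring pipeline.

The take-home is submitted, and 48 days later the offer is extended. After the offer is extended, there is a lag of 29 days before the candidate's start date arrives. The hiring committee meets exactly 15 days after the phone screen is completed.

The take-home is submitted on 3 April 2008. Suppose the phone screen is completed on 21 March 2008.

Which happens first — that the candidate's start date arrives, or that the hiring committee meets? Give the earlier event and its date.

The take-home is submitted: Apr 3, 2008.
The offer is extended: Apr 3, 2008 + 48 days = May 21, 2008.
The candidate's start date arrives: May 21, 2008 + 29 days = Jun 19, 2008.
The phone screen is completed: Mar 21, 2008.
The hiring committee meets: Mar 21, 2008 + 15 days = Apr 5, 2008.
Comparing: the candidate's start date arrives on Jun 19, 2008 vs the hiring committee meets on Apr 5, 2008. Earlier: the hiring committee meets.

The hiring committee meets — 5 April 2008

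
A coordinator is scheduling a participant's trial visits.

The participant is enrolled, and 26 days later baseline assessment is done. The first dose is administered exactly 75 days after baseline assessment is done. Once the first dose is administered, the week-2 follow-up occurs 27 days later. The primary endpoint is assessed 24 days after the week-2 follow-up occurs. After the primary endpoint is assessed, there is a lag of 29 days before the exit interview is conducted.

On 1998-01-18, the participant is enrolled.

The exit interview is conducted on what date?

1998-07-18

The participant is enrolled: Jan 18, 1998.
Baseline assessment is done: Jan 18, 1998 + 26 days = Feb 13, 1998.
The first dose is administered: Feb 13, 1998 + 75 days = Apr 29, 1998.
The week-2 follow-up occurs: Apr 29, 1998 + 27 days = May 26, 1998.
The primary endpoint is assessed: May 26, 1998 + 24 days = Jun 19, 1998.
The exit interview is conducted: Jun 19, 1998 + 29 days = Jul 18, 1998.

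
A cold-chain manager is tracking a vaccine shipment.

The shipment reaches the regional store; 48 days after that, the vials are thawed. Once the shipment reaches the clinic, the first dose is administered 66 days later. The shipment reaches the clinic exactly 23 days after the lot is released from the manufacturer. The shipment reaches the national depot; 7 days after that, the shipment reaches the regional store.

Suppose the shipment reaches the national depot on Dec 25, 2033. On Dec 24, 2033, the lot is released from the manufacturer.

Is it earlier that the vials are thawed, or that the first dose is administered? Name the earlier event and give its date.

The shipment reaches the national depot: Dec 25, 2033.
The shipment reaches the regional store: Dec 25, 2033 + 7 days = Jan 1, 2034.
The vials are thawed: Jan 1, 2034 + 48 days = Feb 18, 2034.
The lot is released from the manufacturer: Dec 24, 2033.
The shipment reaches the clinic: Dec 24, 2033 + 23 days = Jan 16, 2034.
The first dose is administered: Jan 16, 2034 + 66 days = Mar 23, 2034.
Comparing: the vials are thawed on Feb 18, 2034 vs the first dose is administered on Mar 23, 2034. Earlier: the vials are thawed.

The vials are thawed — Feb 18, 2034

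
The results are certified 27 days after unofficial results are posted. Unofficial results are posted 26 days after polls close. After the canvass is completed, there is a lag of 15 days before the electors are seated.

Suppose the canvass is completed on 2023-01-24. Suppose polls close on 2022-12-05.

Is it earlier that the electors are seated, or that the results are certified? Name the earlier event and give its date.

The canvass is completed: Jan 24, 2023.
The electors are seated: Jan 24, 2023 + 15 days = Feb 8, 2023.
Polls close: Dec 5, 2022.
Unofficial results are posted: Dec 5, 2022 + 26 days = Dec 31, 2022.
The results are certified: Dec 31, 2022 + 27 days = Jan 27, 2023.
Comparing: the electors are seated on Feb 8, 2023 vs the results are certified on Jan 27, 2023. Earlier: the results are certified.

The results are certified — 2023-01-27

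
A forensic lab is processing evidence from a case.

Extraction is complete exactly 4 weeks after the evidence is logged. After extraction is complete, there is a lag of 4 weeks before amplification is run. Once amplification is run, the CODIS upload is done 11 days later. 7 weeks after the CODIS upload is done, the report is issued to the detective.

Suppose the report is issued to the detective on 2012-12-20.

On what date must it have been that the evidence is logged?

2012-08-26

The report is issued to the detective: Dec 20, 2012.
The CODIS upload is done: Dec 20, 2012 − 7 weeks = Nov 1, 2012.
Amplification is run: Nov 1, 2012 − 11 days = Oct 21, 2012.
Extraction is complete: Oct 21, 2012 − 4 weeks = Sep 23, 2012.
The evidence is logged: Sep 23, 2012 − 4 weeks = Aug 26, 2012.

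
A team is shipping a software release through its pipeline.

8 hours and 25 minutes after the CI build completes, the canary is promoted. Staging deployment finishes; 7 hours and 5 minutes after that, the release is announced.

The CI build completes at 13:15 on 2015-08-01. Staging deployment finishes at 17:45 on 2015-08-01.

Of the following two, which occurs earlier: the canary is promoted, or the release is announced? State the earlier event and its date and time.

The canary is promoted — 21:40 on 2015-08-01

The CI build completes: 13:15 Aug 1, 2015.
The canary is promoted: 13:15 Aug 1, 2015 + 8h25m = 21:40 Aug 1, 2015.
Staging deployment finishes: 17:45 Aug 1, 2015.
The release is announced: 17:45 Aug 1, 2015 + 7h05m = 00:50 Aug 2, 2015.
Comparing: the canary is promoted at 21:40 Aug 1, 2015 vs the release is announced at 00:50 Aug 2, 2015. Earlier: the canary is promoted.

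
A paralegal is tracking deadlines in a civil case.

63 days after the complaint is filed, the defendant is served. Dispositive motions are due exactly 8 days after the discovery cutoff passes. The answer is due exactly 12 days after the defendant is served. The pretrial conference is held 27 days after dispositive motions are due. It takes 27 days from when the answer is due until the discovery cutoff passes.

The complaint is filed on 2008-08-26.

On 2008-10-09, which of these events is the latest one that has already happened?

The complaint is filed

The complaint is filed: Aug 26, 2008.
The defendant is served: Aug 26, 2008 + 63 days = Oct 28, 2008.
The answer is due: Oct 28, 2008 + 12 days = Nov 9, 2008.
The discovery cutoff passes: Nov 9, 2008 + 27 days = Dec 6, 2008.
Dispositive motions are due: Dec 6, 2008 + 8 days = Dec 14, 2008.
The pretrial conference is held: Dec 14, 2008 + 27 days = Jan 10, 2009.
Oct 9, 2008 falls between when the complaint is filed (Aug 26, 2008) and when the defendant is served (Oct 28, 2008).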